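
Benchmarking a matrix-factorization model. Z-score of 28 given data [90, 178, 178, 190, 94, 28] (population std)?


μ = 126.3333, σ = 59.7597
z = (28 - 126.3333)/59.7597 = -1.6455

-1.6455


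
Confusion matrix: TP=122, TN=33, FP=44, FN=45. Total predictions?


Total = TP + TN + FP + FN
= 122 + 33 + 44 + 45
= 244
(Predicted positive: 166, predicted negative: 78)

244


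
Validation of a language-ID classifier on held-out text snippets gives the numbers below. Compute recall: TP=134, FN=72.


Recall = TP/(TP+FN)
= 134/(134+72)
= 134/206 = 65.05%

65.05%


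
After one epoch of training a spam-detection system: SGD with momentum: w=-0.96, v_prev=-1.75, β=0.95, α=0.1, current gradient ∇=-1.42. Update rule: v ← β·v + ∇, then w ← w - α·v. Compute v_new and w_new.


v_new = 0.95·-1.75 - 1.42 = -1.6625 - 1.42 = -3.0825
w_new = -0.96 - 0.1·-3.0825 = -0.96 + 0.30825 = -0.65175

v_new=-3.0825, w_new=-0.65175


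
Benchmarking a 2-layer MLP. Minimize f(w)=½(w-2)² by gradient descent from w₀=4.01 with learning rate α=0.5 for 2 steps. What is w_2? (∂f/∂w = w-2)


step 1: grad = 4.01-2 = 2.01; w = 4.01 - 0.5·(2.01) = 3.005
step 2: grad = 3.005-2 = 1.005; w = 3.005 - 0.5·(1.005) = 2.5025

2.5025


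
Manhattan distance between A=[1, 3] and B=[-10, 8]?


d = |1+ 10| + |3-8|
  = 11 + 5
  = 16

16


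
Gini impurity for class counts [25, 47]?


Probabilities: [25/72, 47/72] ≈ [0.3472, 0.6528]
Σpᵢ² = (625 + 2209)/72² = 2834/5184
Gini = 1 - Σpᵢ² = 1 - 2834/5184 = 0.4533

0.4533


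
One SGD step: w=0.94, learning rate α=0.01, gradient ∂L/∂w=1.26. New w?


w_new = w - α·∇
= 0.94 - 0.01·1.26
= 0.94 - 0.0126
= 0.9274

0.9274


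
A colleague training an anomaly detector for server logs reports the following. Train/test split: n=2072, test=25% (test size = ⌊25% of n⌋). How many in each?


Test = ⌊2072·25/100⌋ = 518
Train = 2072 - 518 = 1554

Train: 1554, Test: 518


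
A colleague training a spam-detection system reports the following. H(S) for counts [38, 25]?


Probabilities: [38/63, 25/63] ≈ [0.6032, 0.3968]
H = -((38/63)·log₂(38/63) + (25/63)·log₂(25/63))
  = 0.9691 bits

0.9691 bits


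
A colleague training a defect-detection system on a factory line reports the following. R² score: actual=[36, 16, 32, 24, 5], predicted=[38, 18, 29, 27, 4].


ȳ = 22.6
SS_res = Σ(y-ŷ)² = 27
SS_tot = Σ(y-ȳ)² = 623.2
R² = 1 - SS_res/SS_tot = 1 - 0.0433 = 0.9567

0.9567


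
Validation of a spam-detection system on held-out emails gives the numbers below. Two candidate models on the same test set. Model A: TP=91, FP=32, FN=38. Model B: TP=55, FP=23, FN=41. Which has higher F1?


Model A: P=91/123=0.7398, R=91/129=0.7054, F1=2PR/(P+R)=2TP/(2TP+FP+FN)=182/252=0.7222
Model B: P=55/78=0.7051, R=55/96=0.5729, F1=2PR/(P+R)=2TP/(2TP+FP+FN)=110/174=0.6322
0.7222 > 0.6322 → Model A

Model A


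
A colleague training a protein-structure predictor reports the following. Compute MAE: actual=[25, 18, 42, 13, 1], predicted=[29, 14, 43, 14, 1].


Absolute errors: |25-29|=4, |18-14|=4, |42-43|=1, |13-14|=1, |1-1|=0
Sum = 10
MAE = 10/5 = 2

2


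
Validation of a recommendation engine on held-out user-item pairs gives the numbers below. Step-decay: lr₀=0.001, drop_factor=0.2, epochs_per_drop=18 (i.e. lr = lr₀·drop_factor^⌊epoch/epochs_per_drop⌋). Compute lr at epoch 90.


n_drops = ⌊90/18⌋ = 5
lr = 0.001·0.2^5 = 0.001·0.00032 = 0.00000032

0.00000032


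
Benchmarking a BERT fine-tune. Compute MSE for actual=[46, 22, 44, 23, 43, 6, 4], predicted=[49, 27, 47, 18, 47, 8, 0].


Squared errors: (46-49)²=9, (22-27)²=25, (44-47)²=9, (23-18)²=25, (43-47)²=16, (6-8)²=4, (4-0)²=16
Sum = 104
MSE = 104/7 = 104/7

104/7


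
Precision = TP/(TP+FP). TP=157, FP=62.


Precision = TP/(TP+FP)
= 157/(157+62)
= 157/219 = 71.69%

71.69%


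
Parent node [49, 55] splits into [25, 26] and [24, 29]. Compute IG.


Parent = [49, 55], H_parent = 0.9976
H_left = 0.9997 (n=51), H_right = 0.9936 (n=53)
H_children = (51/104)·0.9997 + (53/104)·0.9936 = 0.9966
IG = 0.9976 - 0.9966 = 0.001

0.001


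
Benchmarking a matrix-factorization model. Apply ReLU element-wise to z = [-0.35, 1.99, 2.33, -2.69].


ReLU(-0.35) = max(0, -0.35) = 0.0
ReLU(1.99) = max(0, 1.99) = 1.99
ReLU(2.33) = max(0, 2.33) = 2.33
ReLU(-2.69) = max(0, -2.69) = 0.0
result = [0.0, 1.99, 2.33, 0.0]

[0.0, 1.99, 2.33, 0.0]


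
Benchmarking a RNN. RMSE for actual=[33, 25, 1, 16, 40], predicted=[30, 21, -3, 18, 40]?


MSE = 45/5 = 9
RMSE = √(45/5) = 3.0

3.0


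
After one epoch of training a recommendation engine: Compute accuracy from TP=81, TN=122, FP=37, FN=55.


Accuracy = (TP+TN)/(TP+TN+FP+FN)
= (81+122)/(295)
= 203/295 = 68.81%

68.81%


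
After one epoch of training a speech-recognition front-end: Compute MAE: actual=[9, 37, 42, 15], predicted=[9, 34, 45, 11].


Absolute errors: |9-9|=0, |37-34|=3, |42-45|=3, |15-11|=4
Sum = 10
MAE = 10/4 = 5/2

5/2


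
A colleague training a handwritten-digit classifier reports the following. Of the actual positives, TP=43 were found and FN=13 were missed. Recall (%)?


Recall = TP/(TP+FN)
= 43/(43+13)
= 43/56 = 76.79%

76.79%


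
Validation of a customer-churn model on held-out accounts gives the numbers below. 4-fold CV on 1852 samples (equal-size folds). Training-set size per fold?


Fold size = 1852/4 = 463
Training per fold = 1852 - 463 = 1389

1389


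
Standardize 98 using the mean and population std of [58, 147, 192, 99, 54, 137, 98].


μ = 112.1429, σ = 46.1285
z = (98 - 112.1429)/46.1285 = -0.3066

-0.3066


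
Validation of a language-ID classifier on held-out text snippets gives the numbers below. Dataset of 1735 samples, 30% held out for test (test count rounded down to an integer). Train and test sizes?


Test = ⌊1735·30/100⌋ = 520
Train = 1735 - 520 = 1215

Train: 1215, Test: 520


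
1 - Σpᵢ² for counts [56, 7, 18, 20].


Probabilities: [56/101, 7/101, 18/101, 20/101] ≈ [0.5545, 0.0693, 0.1782, 0.198]
Σpᵢ² = (3136 + 49 + 324 + 400)/101² = 3909/10201
Gini = 1 - Σpᵢ² = 1 - 3909/10201 = 0.6168

0.6168


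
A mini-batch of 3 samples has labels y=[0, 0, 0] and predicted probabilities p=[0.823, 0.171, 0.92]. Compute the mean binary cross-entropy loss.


L[0] = -ln(1-0.823) = -ln(0.177) = 1.7316
L[1] = -ln(1-0.171) = -ln(0.829) = 0.1875
L[2] = -ln(1-0.92) = -ln(0.08) = 2.5257
mean = (1.7316 + 0.1875 + 2.5257)/3 = 1.4816

1.4816


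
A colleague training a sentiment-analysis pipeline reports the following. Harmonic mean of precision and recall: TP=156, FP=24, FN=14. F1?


Precision = 156/180 = 0.8667
Recall = 156/170 = 0.9176
F1 = 2·P·R/(P+R) = 2·TP/(2·TP+FP+FN) = 312/(312+24+14) = 312/350 = 0.8914

0.8914


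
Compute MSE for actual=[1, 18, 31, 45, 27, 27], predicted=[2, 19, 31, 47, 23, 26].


Squared errors: (1-2)²=1, (18-19)²=1, (31-31)²=0, (45-47)²=4, (27-23)²=16, (27-26)²=1
Sum = 23
MSE = 23/6 = 23/6

23/6


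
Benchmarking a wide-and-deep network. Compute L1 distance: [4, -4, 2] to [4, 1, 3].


d = |4-4| + |-4-1| + |2-3|
  = 0 + 5 + 1
  = 6

6


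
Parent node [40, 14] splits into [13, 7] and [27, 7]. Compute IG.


Parent = [40, 14], H_parent = 0.8256
H_left = 0.9341 (n=20), H_right = 0.7335 (n=34)
H_children = (20/54)·0.9341 + (34/54)·0.7335 = 0.8078
IG = 0.8256 - 0.8078 = 0.0178

0.0178


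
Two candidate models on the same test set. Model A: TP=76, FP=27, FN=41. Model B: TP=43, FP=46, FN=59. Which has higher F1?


Model A: P=76/103=0.7379, R=76/117=0.6496, F1=2PR/(P+R)=2TP/(2TP+FP+FN)=152/220=0.6909
Model B: P=43/89=0.4831, R=43/102=0.4216, F1=2PR/(P+R)=2TP/(2TP+FP+FN)=86/191=0.4503
0.6909 > 0.4503 → Model A

Model A


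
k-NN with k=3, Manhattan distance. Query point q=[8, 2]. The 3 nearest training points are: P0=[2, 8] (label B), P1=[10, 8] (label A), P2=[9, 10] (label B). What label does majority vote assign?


d(q,P0) = 12  (label B)
d(q,P1) = 8  (label A)
d(q,P2) = 9  (label B)
Votes: A=1, B=2
Majority → B

B


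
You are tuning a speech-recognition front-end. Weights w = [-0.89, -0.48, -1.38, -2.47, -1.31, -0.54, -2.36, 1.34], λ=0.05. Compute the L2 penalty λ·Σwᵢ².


‖w‖₂² = (-0.89)² + (-0.48)² + (-1.38)² + (-2.47)² + (-1.31)² + (-0.54)² + (-2.36)² + (1.34)²
     = 0.7921 + 0.2304 + 1.9044 + 6.1009 + 1.7161 + 0.2916 + 5.5696 + 1.7956
     = 18.4007
λ·‖w‖₂² = 0.05·18.4007 = 0.920035

0.920035


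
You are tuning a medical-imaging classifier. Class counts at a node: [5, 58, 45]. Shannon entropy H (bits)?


Probabilities: [5/108, 58/108, 45/108] ≈ [0.0463, 0.537, 0.4167]
H = -((5/108)·log₂(5/108) + (58/108)·log₂(58/108) + (45/108)·log₂(45/108))
  = 1.2132 bits

1.2132 bits


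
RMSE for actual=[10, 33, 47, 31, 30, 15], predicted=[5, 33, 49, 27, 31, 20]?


MSE = 71/6 = 11.8333
RMSE = √(71/6) = 3.44

3.44


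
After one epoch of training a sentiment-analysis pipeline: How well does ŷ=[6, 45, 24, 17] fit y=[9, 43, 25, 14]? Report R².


ȳ = 22.75
SS_res = Σ(y-ŷ)² = 23
SS_tot = Σ(y-ȳ)² = 680.75
R² = 1 - SS_res/SS_tot = 1 - 0.0338 = 0.9662

0.9662


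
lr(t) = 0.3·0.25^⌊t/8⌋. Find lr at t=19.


n_drops = ⌊19/8⌋ = 2
lr = 0.3·0.25^2 = 0.3·0.0625 = 0.01875

0.01875


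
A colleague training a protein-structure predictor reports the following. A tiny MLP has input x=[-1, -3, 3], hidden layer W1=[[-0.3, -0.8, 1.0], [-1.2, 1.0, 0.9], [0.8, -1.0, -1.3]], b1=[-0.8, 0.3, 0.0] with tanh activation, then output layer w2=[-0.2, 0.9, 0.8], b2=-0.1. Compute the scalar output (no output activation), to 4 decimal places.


z1[0] = (-0.3)·(-1) + (-0.8)·(-3) + (1.0)·(3) - 0.8 = 4.9
z1[1] = (-1.2)·(-1) + (1.0)·(-3) + (0.9)·(3) + 0.3 = 1.2
z1[2] = (0.8)·(-1) + (-1.0)·(-3) + (-1.3)·(3) + 0.0 = -1.7
h = tanh(z1) = [0.9999, 0.8337, -0.9354]
output = (-0.2)·(0.9999) + (0.9)·(0.8337) + (0.8)·(-0.9354) - 0.1 = -0.298

-0.298


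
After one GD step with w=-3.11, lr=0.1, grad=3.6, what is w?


w_new = w - α·∇
= -3.11 - 0.1·3.6
= -3.11 - 0.36
= -3.47

-3.47


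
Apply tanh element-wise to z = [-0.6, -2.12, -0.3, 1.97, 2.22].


tanh(-0.6) = -0.537
tanh(-2.12) = -0.9716
tanh(-0.3) = -0.2913
tanh(1.97) = 0.9618
tanh(2.22) = 0.9767
result = [-0.537, -0.9716, -0.2913, 0.9618, 0.9767]

[-0.537, -0.9716, -0.2913, 0.9618, 0.9767]


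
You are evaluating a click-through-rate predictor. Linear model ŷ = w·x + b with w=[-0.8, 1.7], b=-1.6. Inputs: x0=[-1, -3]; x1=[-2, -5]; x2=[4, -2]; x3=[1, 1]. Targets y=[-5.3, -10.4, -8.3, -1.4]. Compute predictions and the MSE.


ŷ0 = (-0.8)·(-1) + (1.7)·(-3) - 1.6 = -5.9
ŷ1 = (-0.8)·(-2) + (1.7)·(-5) - 1.6 = -8.5
ŷ2 = (-0.8)·(4) + (1.7)·(-2) - 1.6 = -8.2
ŷ3 = (-0.8)·(1) + (1.7)·(1) - 1.6 = -0.7
errors² = [0.36, 3.61, 0.01, 0.49]
MSE = 4.4700/4 = 1.1175

1.1175


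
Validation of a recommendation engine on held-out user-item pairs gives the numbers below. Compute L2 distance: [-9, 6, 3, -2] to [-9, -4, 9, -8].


d = √((-9+ 9)² + (6+ 4)² + (3-9)² + (-2+ 8)²)
  = √(0 + 100 + 36 + 36)
  = √172 = 13.1149

13.1149


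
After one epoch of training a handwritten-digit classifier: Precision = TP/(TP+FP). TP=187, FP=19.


Precision = TP/(TP+FP)
= 187/(187+19)
= 187/206 = 90.78%

90.78%


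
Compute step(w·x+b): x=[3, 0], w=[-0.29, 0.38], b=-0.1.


z = (3)·(-0.29) + (0)·(0.38) - 0.1
  = -0.97
step(z) = 0 (z<0)

0


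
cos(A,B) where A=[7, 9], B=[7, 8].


A·B = 7·7 + 9·8 = 121
‖A‖ = √130 = 11.4018, ‖B‖ = √113 = 10.6301
cos = 121/(√130·√113) = 121/√14690 = 0.9983

0.9983


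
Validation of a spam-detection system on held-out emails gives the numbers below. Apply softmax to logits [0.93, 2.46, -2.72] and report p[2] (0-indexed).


Exponentials: e^0.93=2.5345, e^2.46=11.7048, e^-2.72=0.0659
Sum = 14.3052
Softmax = [0.1772, 0.8182, 0.0046]
p[2] = 0.0659/14.3052 = 0.0046

0.0046


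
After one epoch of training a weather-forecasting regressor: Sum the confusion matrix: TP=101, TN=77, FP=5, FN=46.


Total = TP + TN + FP + FN
= 101 + 77 + 5 + 46
= 229
(Predicted positive: 106, predicted negative: 123)

229


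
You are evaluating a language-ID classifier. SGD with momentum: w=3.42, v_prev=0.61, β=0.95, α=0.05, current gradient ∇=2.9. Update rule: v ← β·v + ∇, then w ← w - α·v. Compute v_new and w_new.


v_new = 0.95·0.61 + 2.9 = 0.5795 + 2.9 = 3.4795
w_new = 3.42 - 0.05·3.4795 = 3.42 - 0.173975 = 3.246025

v_new=3.4795, w_new=3.246025


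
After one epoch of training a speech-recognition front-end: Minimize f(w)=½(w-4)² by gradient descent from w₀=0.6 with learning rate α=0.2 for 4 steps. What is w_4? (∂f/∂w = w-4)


step 1: grad = 0.6-4 = -3.4; w = 0.6 - 0.2·(-3.4) = 1.28
step 2: grad = 1.28-4 = -2.72; w = 1.28 - 0.2·(-2.72) = 1.824
step 3: grad = 1.824-4 = -2.176; w = 1.824 - 0.2·(-2.176) = 2.2592
step 4: grad = 2.2592-4 = -1.7408; w = 2.2592 - 0.2·(-1.7408) = 2.60736

2.60736


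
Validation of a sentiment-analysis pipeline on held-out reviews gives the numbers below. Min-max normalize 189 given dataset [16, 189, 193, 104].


min=16, max=193
(189-16)/(193-16) = 173/177 = 0.9774

0.9774


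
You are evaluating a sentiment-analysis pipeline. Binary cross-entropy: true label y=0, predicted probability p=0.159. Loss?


BCE = -[y·ln(p) + (1-y)·ln(1-p)]
= -0 - 1·ln(1-0.159)
= -ln(0.841) = 0.1732

0.1732


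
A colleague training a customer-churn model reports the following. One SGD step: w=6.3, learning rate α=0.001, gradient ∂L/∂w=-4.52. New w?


w_new = w - α·∇
= 6.3 - 0.001·-4.52
= 6.3 + 0.00452
= 6.30452

6.30452


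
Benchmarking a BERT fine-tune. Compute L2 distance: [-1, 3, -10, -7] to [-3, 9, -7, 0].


d = √((-1+ 3)² + (3-9)² + (-10+ 7)² + (-7-0)²)
  = √(4 + 36 + 9 + 49)
  = √98 = 9.8995

9.8995


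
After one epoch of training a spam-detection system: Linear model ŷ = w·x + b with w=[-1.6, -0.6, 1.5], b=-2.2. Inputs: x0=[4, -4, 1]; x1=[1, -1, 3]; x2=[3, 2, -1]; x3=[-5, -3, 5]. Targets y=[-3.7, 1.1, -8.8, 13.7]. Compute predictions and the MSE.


ŷ0 = (-1.6)·(4) + (-0.6)·(-4) + (1.5)·(1) - 2.2 = -4.7
ŷ1 = (-1.6)·(1) + (-0.6)·(-1) + (1.5)·(3) - 2.2 = 1.3
ŷ2 = (-1.6)·(3) + (-0.6)·(2) + (1.5)·(-1) - 2.2 = -9.7
ŷ3 = (-1.6)·(-5) + (-0.6)·(-3) + (1.5)·(5) - 2.2 = 15.1
errors² = [1.0, 0.04, 0.81, 1.96]
MSE = 3.8100/4 = 0.9525

0.9525


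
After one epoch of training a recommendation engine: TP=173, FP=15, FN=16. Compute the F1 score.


Precision = 173/188 = 0.9202
Recall = 173/189 = 0.9153
F1 = 2·P·R/(P+R) = 2·TP/(2·TP+FP+FN) = 346/(346+15+16) = 346/377 = 0.9178

0.9178


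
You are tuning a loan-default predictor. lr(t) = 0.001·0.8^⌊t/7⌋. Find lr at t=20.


n_drops = ⌊20/7⌋ = 2
lr = 0.001·0.8^2 = 0.001·0.64 = 0.00064

0.00064


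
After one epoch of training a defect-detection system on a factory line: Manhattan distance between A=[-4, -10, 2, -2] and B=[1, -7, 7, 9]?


d = |-4-1| + |-10+ 7| + |2-7| + |-2-9|
  = 5 + 3 + 5 + 11
  = 24

24


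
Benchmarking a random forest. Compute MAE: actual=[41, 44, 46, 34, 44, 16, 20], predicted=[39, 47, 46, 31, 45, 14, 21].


Absolute errors: |41-39|=2, |44-47|=3, |46-46|=0, |34-31|=3, |44-45|=1, |16-14|=2, |20-21|=1
Sum = 12
MAE = 12/7 = 12/7

12/7


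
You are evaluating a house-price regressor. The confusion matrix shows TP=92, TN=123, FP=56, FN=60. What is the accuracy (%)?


Accuracy = (TP+TN)/(TP+TN+FP+FN)
= (92+123)/(331)
= 215/331 = 64.95%

64.95%


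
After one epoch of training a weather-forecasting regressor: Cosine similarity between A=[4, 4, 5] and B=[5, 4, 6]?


A·B = 4·5 + 4·4 + 5·6 = 66
‖A‖ = √57 = 7.5498, ‖B‖ = √77 = 8.775
cos = 66/(√57·√77) = 66/√4389 = 0.9962

0.9962


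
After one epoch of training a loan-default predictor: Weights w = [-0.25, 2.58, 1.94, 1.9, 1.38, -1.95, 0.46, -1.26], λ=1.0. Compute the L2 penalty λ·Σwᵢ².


‖w‖₂² = (-0.25)² + (2.58)² + (1.94)² + (1.9)² + (1.38)² + (-1.95)² + (0.46)² + (-1.26)²
     = 0.0625 + 6.6564 + 3.7636 + 3.61 + 1.9044 + 3.8025 + 0.2116 + 1.5876
     = 21.5986
λ·‖w‖₂² = 1.0·21.5986 = 21.5986

21.5986


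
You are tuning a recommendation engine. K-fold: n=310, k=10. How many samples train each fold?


Fold size = 310/10 = 31
Training per fold = 310 - 31 = 279

279


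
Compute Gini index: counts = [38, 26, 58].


Probabilities: [38/122, 26/122, 58/122] ≈ [0.3115, 0.2131, 0.4754]
Σpᵢ² = (1444 + 676 + 3364)/122² = 5484/14884
Gini = 1 - Σpᵢ² = 1 - 5484/14884 = 0.6316

0.6316


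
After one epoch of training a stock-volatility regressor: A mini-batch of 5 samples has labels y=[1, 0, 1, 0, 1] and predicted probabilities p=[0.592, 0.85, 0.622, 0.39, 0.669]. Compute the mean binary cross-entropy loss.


L[0] = -ln(0.592) = 0.5242
L[1] = -ln(1-0.85) = -ln(0.15) = 1.8971
L[2] = -ln(0.622) = 0.4748
L[3] = -ln(1-0.39) = -ln(0.61) = 0.4943
L[4] = -ln(0.669) = 0.402
mean = (0.5242 + 1.8971 + 0.4748 + 0.4943 + 0.402)/5 = 0.7585

0.7585


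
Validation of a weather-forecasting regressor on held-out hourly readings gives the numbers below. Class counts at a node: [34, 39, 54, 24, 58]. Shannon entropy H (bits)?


Probabilities: [34/209, 39/209, 54/209, 24/209, 58/209] ≈ [0.1627, 0.1866, 0.2584, 0.1148, 0.2775]
H = -((34/209)·log₂(34/209) + (39/209)·log₂(39/209) + (54/209)·log₂(54/209) + (24/209)·log₂(24/209) + (58/209)·log₂(58/209))
  = 2.2544 bits

2.2544 bits


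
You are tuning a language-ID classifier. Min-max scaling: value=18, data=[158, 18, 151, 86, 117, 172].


min=18, max=172
(18-18)/(172-18) = 0/154 = 0.0

0.0


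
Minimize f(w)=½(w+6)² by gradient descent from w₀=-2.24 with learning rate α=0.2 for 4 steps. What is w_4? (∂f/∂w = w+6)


step 1: grad = -2.24+6 = 3.76; w = -2.24 - 0.2·(3.76) = -2.992
step 2: grad = -2.992+6 = 3.008; w = -2.992 - 0.2·(3.008) = -3.5936
step 3: grad = -3.5936+6 = 2.4064; w = -3.5936 - 0.2·(2.4064) = -4.07488
step 4: grad = -4.07488+6 = 1.92512; w = -4.07488 - 0.2·(1.92512) = -4.459904

-4.459904


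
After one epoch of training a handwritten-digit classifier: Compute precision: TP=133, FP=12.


Precision = TP/(TP+FP)
= 133/(133+12)
= 133/145 = 91.72%

91.72%


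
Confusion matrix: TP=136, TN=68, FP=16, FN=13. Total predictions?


Total = TP + TN + FP + FN
= 136 + 68 + 16 + 13
= 233
(Predicted positive: 152, predicted negative: 81)

233


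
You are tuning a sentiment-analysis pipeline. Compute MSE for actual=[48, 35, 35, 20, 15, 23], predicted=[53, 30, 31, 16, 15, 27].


Squared errors: (48-53)²=25, (35-30)²=25, (35-31)²=16, (20-16)²=16, (15-15)²=0, (23-27)²=16
Sum = 98
MSE = 98/6 = 49/3

49/3


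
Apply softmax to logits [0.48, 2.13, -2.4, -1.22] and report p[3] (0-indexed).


Exponentials: e^0.48=1.6161, e^2.13=8.4149, e^-2.4=0.0907, e^-1.22=0.2952
Sum = 10.4169
Softmax = [0.1551, 0.8078, 0.0087, 0.0283]
p[3] = 0.2952/10.4169 = 0.0283

0.0283


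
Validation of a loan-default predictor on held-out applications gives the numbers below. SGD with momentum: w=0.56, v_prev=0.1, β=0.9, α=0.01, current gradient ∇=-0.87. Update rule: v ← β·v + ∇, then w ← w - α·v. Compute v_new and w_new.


v_new = 0.9·0.1 - 0.87 = 0.09 - 0.87 = -0.78
w_new = 0.56 - 0.01·-0.78 = 0.56 + 0.0078 = 0.5678

v_new=-0.78, w_new=0.5678


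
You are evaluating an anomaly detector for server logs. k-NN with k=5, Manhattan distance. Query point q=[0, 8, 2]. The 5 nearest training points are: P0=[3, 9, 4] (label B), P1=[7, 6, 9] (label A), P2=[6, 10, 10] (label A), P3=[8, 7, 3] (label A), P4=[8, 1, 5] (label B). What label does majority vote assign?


d(q,P0) = 6  (label B)
d(q,P1) = 16  (label A)
d(q,P2) = 16  (label A)
d(q,P3) = 10  (label A)
d(q,P4) = 18  (label B)
Votes: A=3, B=2
Majority → A

A


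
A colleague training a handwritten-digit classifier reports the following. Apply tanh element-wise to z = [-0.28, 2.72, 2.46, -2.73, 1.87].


tanh(-0.28) = -0.2729
tanh(2.72) = 0.9914
tanh(2.46) = 0.9855
tanh(-2.73) = -0.9915
tanh(1.87) = 0.9536
result = [-0.2729, 0.9914, 0.9855, -0.9915, 0.9536]

[-0.2729, 0.9914, 0.9855, -0.9915, 0.9536]


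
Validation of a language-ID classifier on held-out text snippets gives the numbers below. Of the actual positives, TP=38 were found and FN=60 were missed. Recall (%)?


Recall = TP/(TP+FN)
= 38/(38+60)
= 38/98 = 38.78%

38.78%


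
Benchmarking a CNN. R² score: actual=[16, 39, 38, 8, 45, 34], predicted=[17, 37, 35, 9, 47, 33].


ȳ = 30
SS_res = Σ(y-ŷ)² = 20
SS_tot = Σ(y-ȳ)² = 1066
R² = 1 - SS_res/SS_tot = 1 - 0.0188 = 0.9812

0.9812


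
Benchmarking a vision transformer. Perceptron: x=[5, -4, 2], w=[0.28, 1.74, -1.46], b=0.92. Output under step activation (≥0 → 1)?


z = (5)·(0.28) + (-4)·(1.74) + (2)·(-1.46) + 0.92
  = -7.56
step(z) = 0 (z<0)

0


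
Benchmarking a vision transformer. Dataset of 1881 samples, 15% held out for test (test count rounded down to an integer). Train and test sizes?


Test = ⌊1881·15/100⌋ = 282
Train = 1881 - 282 = 1599

Train: 1599, Test: 282


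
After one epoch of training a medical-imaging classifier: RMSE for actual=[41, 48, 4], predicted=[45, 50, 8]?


MSE = 36/3 = 12
RMSE = √(36/3) = 3.4641

3.4641


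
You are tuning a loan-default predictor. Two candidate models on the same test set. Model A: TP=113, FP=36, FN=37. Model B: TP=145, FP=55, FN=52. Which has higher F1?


Model A: P=113/149=0.7584, R=113/150=0.7533, F1=2PR/(P+R)=2TP/(2TP+FP+FN)=226/299=0.7559
Model B: P=145/200=0.725, R=145/197=0.736, F1=2PR/(P+R)=2TP/(2TP+FP+FN)=290/397=0.7305
0.7559 > 0.7305 → Model A

Model A


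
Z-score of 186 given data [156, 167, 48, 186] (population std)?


μ = 139.25, σ = 53.7651
z = (186 - 139.25)/53.7651 = 0.8695

0.8695


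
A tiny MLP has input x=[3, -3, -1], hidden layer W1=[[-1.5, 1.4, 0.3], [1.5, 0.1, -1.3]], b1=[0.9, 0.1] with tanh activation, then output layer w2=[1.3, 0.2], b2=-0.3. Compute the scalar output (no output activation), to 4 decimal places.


z1[0] = (-1.5)·(3) + (1.4)·(-3) + (0.3)·(-1) + 0.9 = -8.1
z1[1] = (1.5)·(3) + (0.1)·(-3) + (-1.3)·(-1) + 0.1 = 5.6
h = tanh(z1) = [-1.0, 1.0]
output = (1.3)·(-1.0) + (0.2)·(1.0) - 0.3 = -1.4

-1.4


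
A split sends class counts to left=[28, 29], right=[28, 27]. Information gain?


Parent = [56, 56], H_parent = 1
H_left = 0.9998 (n=57), H_right = 0.9998 (n=55)
H_children = (57/112)·0.9998 + (55/112)·0.9998 = 0.9998
IG = 1 - 0.9998 = 0.0002

0.0002


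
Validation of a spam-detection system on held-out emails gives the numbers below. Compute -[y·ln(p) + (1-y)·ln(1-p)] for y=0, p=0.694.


BCE = -[y·ln(p) + (1-y)·ln(1-p)]
= -0 - 1·ln(1-0.694)
= -ln(0.306) = 1.1842

1.1842


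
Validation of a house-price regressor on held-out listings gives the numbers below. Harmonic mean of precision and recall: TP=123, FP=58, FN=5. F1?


Precision = 123/181 = 0.6796
Recall = 123/128 = 0.9609
F1 = 2·P·R/(P+R) = 2·TP/(2·TP+FP+FN) = 246/(246+58+5) = 246/309 = 0.7961

0.7961


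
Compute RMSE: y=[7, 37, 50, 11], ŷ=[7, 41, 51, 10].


MSE = 18/4 = 4.5
RMSE = √(18/4) = 2.1213

2.1213


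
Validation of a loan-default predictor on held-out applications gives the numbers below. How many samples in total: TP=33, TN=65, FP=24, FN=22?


Total = TP + TN + FP + FN
= 33 + 65 + 24 + 22
= 144
(Predicted positive: 57, predicted negative: 87)

144


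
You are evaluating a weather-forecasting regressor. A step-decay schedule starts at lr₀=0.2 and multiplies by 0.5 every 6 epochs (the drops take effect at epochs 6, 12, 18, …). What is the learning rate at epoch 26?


n_drops = ⌊26/6⌋ = 4
lr = 0.2·0.5^4 = 0.2·0.0625 = 0.0125

0.0125


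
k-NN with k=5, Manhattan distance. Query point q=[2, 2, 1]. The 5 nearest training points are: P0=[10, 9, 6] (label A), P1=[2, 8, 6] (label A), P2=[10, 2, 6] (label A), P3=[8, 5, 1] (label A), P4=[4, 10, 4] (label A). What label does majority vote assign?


d(q,P0) = 20  (label A)
d(q,P1) = 11  (label A)
d(q,P2) = 13  (label A)
d(q,P3) = 9  (label A)
d(q,P4) = 13  (label A)
Votes: A=5, B=0
Majority → A

A


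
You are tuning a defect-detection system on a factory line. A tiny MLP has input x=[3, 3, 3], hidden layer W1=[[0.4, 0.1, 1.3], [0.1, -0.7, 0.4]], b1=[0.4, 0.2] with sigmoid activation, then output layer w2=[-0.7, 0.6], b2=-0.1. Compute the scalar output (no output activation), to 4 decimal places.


z1[0] = (0.4)·(3) + (0.1)·(3) + (1.3)·(3) + 0.4 = 5.8
z1[1] = (0.1)·(3) + (-0.7)·(3) + (0.4)·(3) + 0.2 = -0.4
h = sigmoid(z1) = [0.997, 0.4013]
output = (-0.7)·(0.997) + (0.6)·(0.4013) - 0.1 = -0.5571

-0.5571


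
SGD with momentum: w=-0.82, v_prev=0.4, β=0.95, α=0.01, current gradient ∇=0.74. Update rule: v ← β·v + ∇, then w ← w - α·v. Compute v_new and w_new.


v_new = 0.95·0.4 + 0.74 = 0.38 + 0.74 = 1.12
w_new = -0.82 - 0.01·1.12 = -0.82 - 0.0112 = -0.8312

v_new=1.12, w_new=-0.8312


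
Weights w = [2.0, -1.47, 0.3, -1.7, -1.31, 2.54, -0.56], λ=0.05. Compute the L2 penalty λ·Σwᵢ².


‖w‖₂² = (2.0)² + (-1.47)² + (0.3)² + (-1.7)² + (-1.31)² + (2.54)² + (-0.56)²
     = 4 + 2.1609 + 0.09 + 2.89 + 1.7161 + 6.4516 + 0.3136
     = 17.6222
λ·‖w‖₂² = 0.05·17.6222 = 0.88111

0.88111


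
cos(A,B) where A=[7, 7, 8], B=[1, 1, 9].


A·B = 7·1 + 7·1 + 8·9 = 86
‖A‖ = √162 = 12.7279, ‖B‖ = √83 = 9.1104
cos = 86/(√162·√83) = 86/√13446 = 0.7417

0.7417


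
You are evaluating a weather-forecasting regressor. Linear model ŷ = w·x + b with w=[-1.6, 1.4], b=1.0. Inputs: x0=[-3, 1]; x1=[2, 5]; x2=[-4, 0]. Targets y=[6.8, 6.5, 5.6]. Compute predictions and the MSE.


ŷ0 = (-1.6)·(-3) + (1.4)·(1) + 1.0 = 7.2
ŷ1 = (-1.6)·(2) + (1.4)·(5) + 1.0 = 4.8
ŷ2 = (-1.6)·(-4) + (1.4)·(0) + 1.0 = 7.4
errors² = [0.16, 2.89, 3.24]
MSE = 6.2900/3 = 2.0967

2.0967


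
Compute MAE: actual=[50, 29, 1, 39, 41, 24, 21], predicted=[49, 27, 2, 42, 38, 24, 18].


Absolute errors: |50-49|=1, |29-27|=2, |1-2|=1, |39-42|=3, |41-38|=3, |24-24|=0, |21-18|=3
Sum = 13
MAE = 13/7 = 13/7

13/7


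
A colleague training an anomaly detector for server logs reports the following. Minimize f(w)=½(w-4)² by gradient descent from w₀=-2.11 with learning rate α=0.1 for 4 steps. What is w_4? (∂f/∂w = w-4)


step 1: grad = -2.11-4 = -6.11; w = -2.11 - 0.1·(-6.11) = -1.499
step 2: grad = -1.499-4 = -5.499; w = -1.499 - 0.1·(-5.499) = -0.9491
step 3: grad = -0.9491-4 = -4.9491; w = -0.9491 - 0.1·(-4.9491) = -0.45419
step 4: grad = -0.45419-4 = -4.45419; w = -0.45419 - 0.1·(-4.45419) = -0.008771

-0.008771


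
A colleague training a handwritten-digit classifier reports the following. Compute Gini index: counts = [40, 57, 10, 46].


Probabilities: [40/153, 57/153, 10/153, 46/153] ≈ [0.2614, 0.3725, 0.0654, 0.3007]
Σpᵢ² = (1600 + 3249 + 100 + 2116)/153² = 7065/23409
Gini = 1 - Σpᵢ² = 1 - 7065/23409 = 0.6982

0.6982


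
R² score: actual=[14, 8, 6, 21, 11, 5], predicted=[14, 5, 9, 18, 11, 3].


ȳ = 10.8333
SS_res = Σ(y-ŷ)² = 31
SS_tot = Σ(y-ȳ)² = 178.83
R² = 1 - SS_res/SS_tot = 1 - 0.1733 = 0.8267

0.8267


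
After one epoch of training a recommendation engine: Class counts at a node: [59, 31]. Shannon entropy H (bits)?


Probabilities: [59/90, 31/90] ≈ [0.6556, 0.3444]
H = -((59/90)·log₂(59/90) + (31/90)·log₂(31/90))
  = 0.929 bits

0.929 bits


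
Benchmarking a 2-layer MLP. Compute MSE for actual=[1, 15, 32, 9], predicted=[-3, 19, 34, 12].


Squared errors: (1+ 3)²=16, (15-19)²=16, (32-34)²=4, (9-12)²=9
Sum = 45
MSE = 45/4 = 45/4

45/4


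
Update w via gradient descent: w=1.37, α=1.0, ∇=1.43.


w_new = w - α·∇
= 1.37 - 1.0·1.43
= 1.37 - 1.43
= -0.06

-0.06


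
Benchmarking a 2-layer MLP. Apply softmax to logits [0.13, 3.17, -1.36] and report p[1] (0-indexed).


Exponentials: e^0.13=1.1388, e^3.17=23.8075, e^-1.36=0.2567
Sum = 25.203
Softmax = [0.0452, 0.9446, 0.0102]
p[1] = 23.8075/25.203 = 0.9446

0.9446


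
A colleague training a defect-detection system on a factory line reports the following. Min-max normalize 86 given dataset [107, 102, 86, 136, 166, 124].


min=86, max=166
(86-86)/(166-86) = 0/80 = 0.0

0.0


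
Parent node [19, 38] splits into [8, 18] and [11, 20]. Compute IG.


Parent = [19, 38], H_parent = 0.9183
H_left = 0.8905 (n=26), H_right = 0.9383 (n=31)
H_children = (26/57)·0.8905 + (31/57)·0.9383 = 0.9165
IG = 0.9183 - 0.9165 = 0.0018

0.0018


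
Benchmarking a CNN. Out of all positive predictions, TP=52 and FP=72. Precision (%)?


Precision = TP/(TP+FP)
= 52/(52+72)
= 52/124 = 41.94%

41.94%


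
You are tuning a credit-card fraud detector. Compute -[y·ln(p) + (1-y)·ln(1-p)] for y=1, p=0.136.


BCE = -[y·ln(p) + (1-y)·ln(1-p)]
= -1·ln(0.136) - 0
= -ln(0.136) = 1.9951

1.9951


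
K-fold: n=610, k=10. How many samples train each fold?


Fold size = 610/10 = 61
Training per fold = 610 - 61 = 549

549


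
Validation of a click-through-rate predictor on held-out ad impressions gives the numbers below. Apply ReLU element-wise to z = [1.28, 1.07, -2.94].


ReLU(1.28) = max(0, 1.28) = 1.28
ReLU(1.07) = max(0, 1.07) = 1.07
ReLU(-2.94) = max(0, -2.94) = 0.0
result = [1.28, 1.07, 0.0]

[1.28, 1.07, 0.0]


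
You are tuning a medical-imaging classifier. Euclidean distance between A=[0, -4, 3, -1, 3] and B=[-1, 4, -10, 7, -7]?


d = √((0+ 1)² + (-4-4)² + (3+ 10)² + (-1-7)² + (3+ 7)²)
  = √(1 + 64 + 169 + 64 + 100)
  = √398 = 19.9499

19.9499


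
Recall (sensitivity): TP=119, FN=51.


Recall = TP/(TP+FN)
= 119/(119+51)
= 119/170 = 70.0%

70.0%


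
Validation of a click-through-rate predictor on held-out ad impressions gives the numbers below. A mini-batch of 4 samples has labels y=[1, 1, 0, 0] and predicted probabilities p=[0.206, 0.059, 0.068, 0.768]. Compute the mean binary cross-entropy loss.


L[0] = -ln(0.206) = 1.5799
L[1] = -ln(0.059) = 2.8302
L[2] = -ln(1-0.068) = -ln(0.932) = 0.0704
L[3] = -ln(1-0.768) = -ln(0.232) = 1.461
mean = (1.5799 + 2.8302 + 0.0704 + 1.461)/4 = 1.4854

1.4854


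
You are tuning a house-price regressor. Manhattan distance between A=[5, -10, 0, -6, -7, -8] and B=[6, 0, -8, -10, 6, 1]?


d = |5-6| + |-10-0| + |0+ 8| + |-6+ 10| + |-7-6| + |-8-1|
  = 1 + 10 + 8 + 4 + 13 + 9
  = 45

45


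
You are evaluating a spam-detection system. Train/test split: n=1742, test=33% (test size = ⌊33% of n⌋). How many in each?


Test = ⌊1742·33/100⌋ = 574
Train = 1742 - 574 = 1168

Train: 1168, Test: 574


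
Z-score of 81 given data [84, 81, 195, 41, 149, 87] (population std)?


μ = 106.1667, σ = 50.7688
z = (81 - 106.1667)/50.7688 = -0.4957

-0.4957


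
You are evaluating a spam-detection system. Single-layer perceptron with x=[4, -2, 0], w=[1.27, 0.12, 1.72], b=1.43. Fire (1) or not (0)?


z = (4)·(1.27) + (-2)·(0.12) + (0)·(1.72) + 1.43
  = 6.27
step(z) = 1 (z≥0)

1


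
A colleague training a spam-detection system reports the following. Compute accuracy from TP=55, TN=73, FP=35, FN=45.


Accuracy = (TP+TN)/(TP+TN+FP+FN)
= (55+73)/(208)
= 128/208 = 61.54%

61.54%


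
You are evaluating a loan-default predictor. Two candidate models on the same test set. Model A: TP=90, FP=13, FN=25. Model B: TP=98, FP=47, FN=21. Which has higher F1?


Model A: P=90/103=0.8738, R=90/115=0.7826, F1=2PR/(P+R)=2TP/(2TP+FP+FN)=180/218=0.8257
Model B: P=98/145=0.6759, R=98/119=0.8235, F1=2PR/(P+R)=2TP/(2TP+FP+FN)=196/264=0.7424
0.8257 > 0.7424 → Model A

Model A


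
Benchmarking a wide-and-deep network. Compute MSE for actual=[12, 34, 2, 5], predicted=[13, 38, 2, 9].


Squared errors: (12-13)²=1, (34-38)²=16, (2-2)²=0, (5-9)²=16
Sum = 33
MSE = 33/4 = 33/4

33/4


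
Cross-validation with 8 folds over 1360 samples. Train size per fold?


Fold size = 1360/8 = 170
Training per fold = 1360 - 170 = 1190

1190


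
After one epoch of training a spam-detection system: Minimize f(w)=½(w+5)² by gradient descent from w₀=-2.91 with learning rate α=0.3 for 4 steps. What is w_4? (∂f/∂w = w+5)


step 1: grad = -2.91+5 = 2.09; w = -2.91 - 0.3·(2.09) = -3.537
step 2: grad = -3.537+5 = 1.463; w = -3.537 - 0.3·(1.463) = -3.9759
step 3: grad = -3.9759+5 = 1.0241; w = -3.9759 - 0.3·(1.0241) = -4.28313
step 4: grad = -4.28313+5 = 0.71687; w = -4.28313 - 0.3·(0.71687) = -4.498191

-4.498191


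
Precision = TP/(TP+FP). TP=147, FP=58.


Precision = TP/(TP+FP)
= 147/(147+58)
= 147/205 = 71.71%

71.71%


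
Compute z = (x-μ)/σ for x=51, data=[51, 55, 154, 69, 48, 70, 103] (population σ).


μ = 78.5714, σ = 35.2577
z = (51 - 78.5714)/35.2577 = -0.782

-0.782


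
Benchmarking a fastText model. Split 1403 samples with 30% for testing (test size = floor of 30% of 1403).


Test = ⌊1403·30/100⌋ = 420
Train = 1403 - 420 = 983

Train: 983, Test: 420


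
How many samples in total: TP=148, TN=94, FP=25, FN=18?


Total = TP + TN + FP + FN
= 148 + 94 + 25 + 18
= 285
(Predicted positive: 173, predicted negative: 112)

285


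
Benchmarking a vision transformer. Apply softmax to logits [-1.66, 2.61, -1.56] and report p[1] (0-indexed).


Exponentials: e^-1.66=0.1901, e^2.61=13.5991, e^-1.56=0.2101
Sum = 13.9993
Softmax = [0.0136, 0.9714, 0.015]
p[1] = 13.5991/13.9993 = 0.9714

0.9714


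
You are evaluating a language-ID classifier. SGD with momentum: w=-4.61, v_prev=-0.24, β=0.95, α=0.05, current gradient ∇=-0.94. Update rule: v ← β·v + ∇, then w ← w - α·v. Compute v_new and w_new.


v_new = 0.95·-0.24 - 0.94 = -0.228 - 0.94 = -1.168
w_new = -4.61 - 0.05·-1.168 = -4.61 + 0.0584 = -4.5516

v_new=-1.168, w_new=-4.5516


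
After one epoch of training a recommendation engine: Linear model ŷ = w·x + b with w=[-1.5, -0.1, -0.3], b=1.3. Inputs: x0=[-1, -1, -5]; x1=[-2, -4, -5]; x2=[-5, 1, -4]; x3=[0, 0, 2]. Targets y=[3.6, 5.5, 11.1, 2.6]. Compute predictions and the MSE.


ŷ0 = (-1.5)·(-1) + (-0.1)·(-1) + (-0.3)·(-5) + 1.3 = 4.4
ŷ1 = (-1.5)·(-2) + (-0.1)·(-4) + (-0.3)·(-5) + 1.3 = 6.2
ŷ2 = (-1.5)·(-5) + (-0.1)·(1) + (-0.3)·(-4) + 1.3 = 9.9
ŷ3 = (-1.5)·(0) + (-0.1)·(0) + (-0.3)·(2) + 1.3 = 0.7
errors² = [0.64, 0.49, 1.44, 3.61]
MSE = 6.1800/4 = 1.545

1.545


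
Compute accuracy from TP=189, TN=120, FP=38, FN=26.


Accuracy = (TP+TN)/(TP+TN+FP+FN)
= (189+120)/(373)
= 309/373 = 82.84%

82.84%


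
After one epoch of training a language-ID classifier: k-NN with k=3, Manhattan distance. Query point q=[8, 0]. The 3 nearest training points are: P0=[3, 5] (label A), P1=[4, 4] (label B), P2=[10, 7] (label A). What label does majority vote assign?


d(q,P0) = 10  (label A)
d(q,P1) = 8  (label B)
d(q,P2) = 9  (label A)
Votes: A=2, B=1
Majority → A

A


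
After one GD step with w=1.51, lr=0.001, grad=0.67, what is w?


w_new = w - α·∇
= 1.51 - 0.001·0.67
= 1.51 - 0.00067
= 1.50933

1.50933


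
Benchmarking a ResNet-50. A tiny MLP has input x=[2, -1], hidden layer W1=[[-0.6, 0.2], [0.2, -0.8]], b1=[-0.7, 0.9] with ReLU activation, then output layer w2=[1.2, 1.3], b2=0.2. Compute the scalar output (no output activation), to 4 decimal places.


z1[0] = (-0.6)·(2) + (0.2)·(-1) - 0.7 = -2.1
z1[1] = (0.2)·(2) + (-0.8)·(-1) + 0.9 = 2.1
h = ReLU(z1) = [0.0, 2.1]
output = (1.2)·(0.0) + (1.3)·(2.1) + 0.2 = 2.93

2.93


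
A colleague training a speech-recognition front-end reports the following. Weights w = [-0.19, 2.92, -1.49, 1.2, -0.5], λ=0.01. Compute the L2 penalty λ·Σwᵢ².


‖w‖₂² = (-0.19)² + (2.92)² + (-1.49)² + (1.2)² + (-0.5)²
     = 0.0361 + 8.5264 + 2.2201 + 1.44 + 0.25
     = 12.4726
λ·‖w‖₂² = 0.01·12.4726 = 0.124726

0.124726


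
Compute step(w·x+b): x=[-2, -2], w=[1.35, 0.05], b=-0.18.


z = (-2)·(1.35) + (-2)·(0.05) - 0.18
  = -2.98
step(z) = 0 (z<0)

0


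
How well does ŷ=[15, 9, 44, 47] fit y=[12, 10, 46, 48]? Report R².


ȳ = 29
SS_res = Σ(y-ŷ)² = 15
SS_tot = Σ(y-ȳ)² = 1300
R² = 1 - SS_res/SS_tot = 1 - 0.0115 = 0.9885

0.9885


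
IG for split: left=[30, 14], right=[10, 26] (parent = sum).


Parent = [40, 40], H_parent = 1
H_left = 0.9024 (n=44), H_right = 0.8524 (n=36)
H_children = (44/80)·0.9024 + (36/80)·0.8524 = 0.8799
IG = 1 - 0.8799 = 0.1201

0.1201


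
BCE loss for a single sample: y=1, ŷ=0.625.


BCE = -[y·ln(p) + (1-y)·ln(1-p)]
= -1·ln(0.625) - 0
= -ln(0.625) = 0.47

0.47


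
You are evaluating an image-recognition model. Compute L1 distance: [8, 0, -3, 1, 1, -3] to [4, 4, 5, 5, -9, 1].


d = |8-4| + |0-4| + |-3-5| + |1-5| + |1+ 9| + |-3-1|
  = 4 + 4 + 8 + 4 + 10 + 4
  = 34

34


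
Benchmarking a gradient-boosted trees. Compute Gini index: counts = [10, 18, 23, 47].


Probabilities: [10/98, 18/98, 23/98, 47/98] ≈ [0.102, 0.1837, 0.2347, 0.4796]
Σpᵢ² = (100 + 324 + 529 + 2209)/98² = 3162/9604
Gini = 1 - Σpᵢ² = 1 - 3162/9604 = 0.6708

0.6708


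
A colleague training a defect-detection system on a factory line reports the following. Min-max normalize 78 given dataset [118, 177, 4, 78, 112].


min=4, max=177
(78-4)/(177-4) = 74/173 = 0.4277

0.4277


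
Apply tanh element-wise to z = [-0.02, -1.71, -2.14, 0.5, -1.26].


tanh(-0.02) = -0.02
tanh(-1.71) = -0.9366
tanh(-2.14) = -0.9727
tanh(0.5) = 0.4621
tanh(-1.26) = -0.8511
result = [-0.02, -0.9366, -0.9727, 0.4621, -0.8511]

[-0.02, -0.9366, -0.9727, 0.4621, -0.8511]


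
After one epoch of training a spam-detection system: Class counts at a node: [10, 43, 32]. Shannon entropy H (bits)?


Probabilities: [10/85, 43/85, 32/85] ≈ [0.1176, 0.5059, 0.3765]
H = -((10/85)·log₂(10/85) + (43/85)·log₂(43/85) + (32/85)·log₂(32/85))
  = 1.3912 bits

1.3912 bits


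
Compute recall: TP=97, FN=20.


Recall = TP/(TP+FN)
= 97/(97+20)
= 97/117 = 82.91%

82.91%


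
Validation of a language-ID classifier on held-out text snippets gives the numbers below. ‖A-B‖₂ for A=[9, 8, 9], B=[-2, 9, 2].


d = √((9+ 2)² + (8-9)² + (9-2)²)
  = √(121 + 1 + 49)
  = √171 = 13.0767

13.0767


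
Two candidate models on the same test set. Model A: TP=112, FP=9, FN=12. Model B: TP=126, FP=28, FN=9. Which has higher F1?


Model A: P=112/121=0.9256, R=112/124=0.9032, F1=2PR/(P+R)=2TP/(2TP+FP+FN)=224/245=0.9143
Model B: P=126/154=0.8182, R=126/135=0.9333, F1=2PR/(P+R)=2TP/(2TP+FP+FN)=252/289=0.872
0.9143 > 0.872 → Model A

Model A


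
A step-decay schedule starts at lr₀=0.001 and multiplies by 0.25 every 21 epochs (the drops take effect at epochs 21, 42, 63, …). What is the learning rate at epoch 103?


n_drops = ⌊103/21⌋ = 4
lr = 0.001·0.25^4 = 0.001·0.00390625 = 0.00000390625

0.00000390625


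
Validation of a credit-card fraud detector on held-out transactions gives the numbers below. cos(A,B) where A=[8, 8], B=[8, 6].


A·B = 8·8 + 8·6 = 112
‖A‖ = √128 = 11.3137, ‖B‖ = √100 = 10
cos = 112/(√128·√100) = 112/√12800 = 0.9899

0.9899


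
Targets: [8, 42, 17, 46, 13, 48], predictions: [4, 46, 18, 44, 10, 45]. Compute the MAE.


Absolute errors: |8-4|=4, |42-46|=4, |17-18|=1, |46-44|=2, |13-10|=3, |48-45|=3
Sum = 17
MAE = 17/6 = 17/6

17/6


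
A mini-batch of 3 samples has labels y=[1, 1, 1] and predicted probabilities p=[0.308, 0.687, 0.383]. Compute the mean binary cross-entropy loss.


L[0] = -ln(0.308) = 1.1777
L[1] = -ln(0.687) = 0.3754
L[2] = -ln(0.383) = 0.9597
mean = (1.1777 + 0.3754 + 0.9597)/3 = 0.8376

0.8376
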